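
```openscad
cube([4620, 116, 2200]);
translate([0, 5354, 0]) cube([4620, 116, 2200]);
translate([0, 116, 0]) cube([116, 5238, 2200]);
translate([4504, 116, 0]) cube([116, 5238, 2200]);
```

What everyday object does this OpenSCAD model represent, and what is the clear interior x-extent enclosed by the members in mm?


A house (or room) frame. The interior width is 4388 mm.

Four 2200 mm walls enclosing a rectangle with no floor or roof — a room or house frame. Outside width is 4620 mm and wall thickness is 116 mm, so the interior width is 4620 − 2 × 116 = 4388 mm.


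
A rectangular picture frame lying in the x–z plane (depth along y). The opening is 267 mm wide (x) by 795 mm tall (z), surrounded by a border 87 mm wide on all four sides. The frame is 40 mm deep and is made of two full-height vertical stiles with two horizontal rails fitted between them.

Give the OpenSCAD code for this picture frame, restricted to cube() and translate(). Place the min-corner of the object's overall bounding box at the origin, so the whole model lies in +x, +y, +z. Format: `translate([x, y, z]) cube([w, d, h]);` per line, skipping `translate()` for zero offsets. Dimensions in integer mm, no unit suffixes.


cube([87, 40, 969]);
translate([354, 0, 0]) cube([87, 40, 969]);
translate([87, 0, 0]) cube([267, 40, 87]);
translate([87, 0, 882]) cube([267, 40, 87]);


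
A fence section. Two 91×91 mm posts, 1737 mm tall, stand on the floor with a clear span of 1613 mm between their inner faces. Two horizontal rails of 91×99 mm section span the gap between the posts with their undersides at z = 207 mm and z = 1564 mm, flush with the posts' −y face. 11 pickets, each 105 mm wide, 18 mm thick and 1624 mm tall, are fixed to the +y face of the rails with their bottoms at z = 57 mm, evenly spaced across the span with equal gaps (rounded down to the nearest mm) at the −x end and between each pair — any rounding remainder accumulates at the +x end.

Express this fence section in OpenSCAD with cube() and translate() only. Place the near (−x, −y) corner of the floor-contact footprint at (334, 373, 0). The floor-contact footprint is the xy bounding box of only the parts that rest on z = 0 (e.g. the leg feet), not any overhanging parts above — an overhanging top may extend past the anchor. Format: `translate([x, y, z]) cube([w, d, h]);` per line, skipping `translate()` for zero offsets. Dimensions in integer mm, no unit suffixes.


translate([334, 373, 0]) cube([91, 91, 1737]);
translate([2038, 373, 0]) cube([91, 91, 1737]);
translate([425, 373, 207]) cube([1613, 91, 99]);
translate([425, 373, 1564]) cube([1613, 91, 99]);
translate([463, 464, 57]) cube([105, 18, 1624]);
translate([606, 464, 57]) cube([105, 18, 1624]);
translate([749, 464, 57]) cube([105, 18, 1624]);
translate([892, 464, 57]) cube([105, 18, 1624]);
translate([1035, 464, 57]) cube([105, 18, 1624]);
translate([1178, 464, 57]) cube([105, 18, 1624]);
translate([1321, 464, 57]) cube([105, 18, 1624]);
translate([1464, 464, 57]) cube([105, 18, 1624]);
translate([1607, 464, 57]) cube([105, 18, 1624]);
translate([1750, 464, 57]) cube([105, 18, 1624]);
translate([1893, 464, 57]) cube([105, 18, 1624]);


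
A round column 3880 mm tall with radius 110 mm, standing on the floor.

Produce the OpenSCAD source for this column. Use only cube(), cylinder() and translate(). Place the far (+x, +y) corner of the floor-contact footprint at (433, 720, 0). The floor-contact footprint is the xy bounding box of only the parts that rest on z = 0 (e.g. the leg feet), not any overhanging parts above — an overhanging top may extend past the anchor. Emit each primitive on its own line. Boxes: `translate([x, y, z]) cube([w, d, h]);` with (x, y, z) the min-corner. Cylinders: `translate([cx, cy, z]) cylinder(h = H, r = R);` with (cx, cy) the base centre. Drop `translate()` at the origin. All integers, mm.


translate([323, 610, 0]) cylinder(h = 3880, r = 110);


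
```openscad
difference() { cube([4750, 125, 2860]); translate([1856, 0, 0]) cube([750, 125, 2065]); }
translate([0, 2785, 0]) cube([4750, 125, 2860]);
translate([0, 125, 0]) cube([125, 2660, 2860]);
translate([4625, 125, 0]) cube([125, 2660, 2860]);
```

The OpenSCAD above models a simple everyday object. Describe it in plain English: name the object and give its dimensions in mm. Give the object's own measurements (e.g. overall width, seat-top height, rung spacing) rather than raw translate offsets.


A single room: four walls, each 2860 mm tall and 125 mm thick, enclosing an outside footprint 4750×2910 mm (x × y), no floor or roof. The front and back walls (−y and +y sides) run the full x-width; the side walls fit between their inner faces. A door opening 750 mm wide and 2065 mm tall is cut through the front wall from the floor up, its −x edge 1856 mm from the wall's −x end.


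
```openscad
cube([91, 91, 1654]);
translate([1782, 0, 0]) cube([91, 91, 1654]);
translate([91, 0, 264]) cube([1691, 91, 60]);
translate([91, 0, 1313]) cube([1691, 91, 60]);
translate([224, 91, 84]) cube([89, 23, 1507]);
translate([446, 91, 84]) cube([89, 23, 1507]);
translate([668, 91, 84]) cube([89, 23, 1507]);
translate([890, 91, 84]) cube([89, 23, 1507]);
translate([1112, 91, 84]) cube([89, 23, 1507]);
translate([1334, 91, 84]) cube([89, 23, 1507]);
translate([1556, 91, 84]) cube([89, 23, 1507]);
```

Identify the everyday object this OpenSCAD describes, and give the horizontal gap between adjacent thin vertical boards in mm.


A fence section. The picket gap is 133 mm.

Two posts, two rails, 7 pickets — a fence section. Span 1691 mm holds 7 pickets of 89 mm with 8 equal gaps: ⌊(1691 − 7·89) / 8⌋ = 133 mm.


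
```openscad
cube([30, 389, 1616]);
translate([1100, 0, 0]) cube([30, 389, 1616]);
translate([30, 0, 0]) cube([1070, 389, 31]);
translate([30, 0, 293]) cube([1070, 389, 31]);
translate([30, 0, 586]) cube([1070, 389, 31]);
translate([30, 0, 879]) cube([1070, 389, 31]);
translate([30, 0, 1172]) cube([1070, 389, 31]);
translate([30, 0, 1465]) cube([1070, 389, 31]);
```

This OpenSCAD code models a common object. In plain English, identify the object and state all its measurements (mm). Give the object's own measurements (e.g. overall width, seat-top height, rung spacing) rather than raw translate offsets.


An open bookshelf. Two side panels, each 30 mm thick, 389 mm deep and 1616 mm tall, stand 1130 mm apart (outside-to-outside). Between them sit 6 shelves, each 31 mm thick and 389 mm deep, spanning the full gap between the sides. The bottom shelf rests on the floor (its underside at z = 0) and the clear gap between one shelf's top and the next shelf's underside is 262 mm.


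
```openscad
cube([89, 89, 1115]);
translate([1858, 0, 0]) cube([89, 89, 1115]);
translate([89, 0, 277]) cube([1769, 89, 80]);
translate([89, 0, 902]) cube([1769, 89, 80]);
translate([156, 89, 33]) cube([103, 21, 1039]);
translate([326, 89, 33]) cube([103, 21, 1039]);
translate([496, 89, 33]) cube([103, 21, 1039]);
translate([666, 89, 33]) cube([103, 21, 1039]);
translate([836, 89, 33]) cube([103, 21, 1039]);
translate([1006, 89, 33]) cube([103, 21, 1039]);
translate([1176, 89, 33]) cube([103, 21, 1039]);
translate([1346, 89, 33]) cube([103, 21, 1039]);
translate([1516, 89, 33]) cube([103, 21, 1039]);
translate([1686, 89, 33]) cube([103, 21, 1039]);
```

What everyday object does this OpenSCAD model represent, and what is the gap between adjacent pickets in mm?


A fence section. The picket gap is 67 mm.

Two posts, two rails, 10 pickets — a fence section. Span 1769 mm holds 10 pickets of 103 mm with 11 equal gaps: ⌊(1769 − 10·103) / 11⌋ = 67 mm.


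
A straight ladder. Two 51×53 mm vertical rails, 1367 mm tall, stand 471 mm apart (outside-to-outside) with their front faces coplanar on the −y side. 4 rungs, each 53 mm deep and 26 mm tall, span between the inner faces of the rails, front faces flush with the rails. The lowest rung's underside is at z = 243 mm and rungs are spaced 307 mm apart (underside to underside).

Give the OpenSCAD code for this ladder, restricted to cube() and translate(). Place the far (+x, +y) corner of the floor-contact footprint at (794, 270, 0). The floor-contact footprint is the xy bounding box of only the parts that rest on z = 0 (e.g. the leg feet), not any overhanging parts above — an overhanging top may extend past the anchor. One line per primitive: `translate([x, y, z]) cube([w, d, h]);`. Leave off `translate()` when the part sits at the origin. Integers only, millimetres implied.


translate([323, 217, 0]) cube([51, 53, 1367]);
translate([743, 217, 0]) cube([51, 53, 1367]);
translate([374, 217, 243]) cube([369, 53, 26]);
translate([374, 217, 550]) cube([369, 53, 26]);
translate([374, 217, 857]) cube([369, 53, 26]);
translate([374, 217, 1164]) cube([369, 53, 26]);


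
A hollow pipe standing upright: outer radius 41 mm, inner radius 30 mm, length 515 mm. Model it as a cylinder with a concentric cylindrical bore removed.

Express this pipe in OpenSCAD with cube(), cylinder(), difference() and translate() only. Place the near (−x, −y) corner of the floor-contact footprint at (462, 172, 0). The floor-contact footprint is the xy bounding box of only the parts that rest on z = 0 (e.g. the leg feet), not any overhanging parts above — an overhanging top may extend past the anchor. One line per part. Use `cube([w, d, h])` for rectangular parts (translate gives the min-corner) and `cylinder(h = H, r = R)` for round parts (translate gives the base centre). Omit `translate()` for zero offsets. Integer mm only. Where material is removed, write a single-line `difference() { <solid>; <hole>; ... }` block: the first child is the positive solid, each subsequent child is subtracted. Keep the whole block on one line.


difference() { translate([503, 213, 0]) cylinder(h = 515, r = 41); translate([503, 213, 0]) cylinder(h = 515, r = 30); }


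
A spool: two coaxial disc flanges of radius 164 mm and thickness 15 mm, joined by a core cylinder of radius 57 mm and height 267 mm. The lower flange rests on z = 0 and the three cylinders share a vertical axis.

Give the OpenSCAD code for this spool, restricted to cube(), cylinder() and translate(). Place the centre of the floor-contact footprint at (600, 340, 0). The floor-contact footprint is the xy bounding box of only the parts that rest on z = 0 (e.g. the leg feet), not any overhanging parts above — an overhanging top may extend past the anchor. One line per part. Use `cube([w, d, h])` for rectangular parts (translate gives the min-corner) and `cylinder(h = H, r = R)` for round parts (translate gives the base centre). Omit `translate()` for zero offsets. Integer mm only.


translate([600, 340, 0]) cylinder(h = 15, r = 164);
translate([600, 340, 15]) cylinder(h = 267, r = 57);
translate([600, 340, 282]) cylinder(h = 15, r = 164);


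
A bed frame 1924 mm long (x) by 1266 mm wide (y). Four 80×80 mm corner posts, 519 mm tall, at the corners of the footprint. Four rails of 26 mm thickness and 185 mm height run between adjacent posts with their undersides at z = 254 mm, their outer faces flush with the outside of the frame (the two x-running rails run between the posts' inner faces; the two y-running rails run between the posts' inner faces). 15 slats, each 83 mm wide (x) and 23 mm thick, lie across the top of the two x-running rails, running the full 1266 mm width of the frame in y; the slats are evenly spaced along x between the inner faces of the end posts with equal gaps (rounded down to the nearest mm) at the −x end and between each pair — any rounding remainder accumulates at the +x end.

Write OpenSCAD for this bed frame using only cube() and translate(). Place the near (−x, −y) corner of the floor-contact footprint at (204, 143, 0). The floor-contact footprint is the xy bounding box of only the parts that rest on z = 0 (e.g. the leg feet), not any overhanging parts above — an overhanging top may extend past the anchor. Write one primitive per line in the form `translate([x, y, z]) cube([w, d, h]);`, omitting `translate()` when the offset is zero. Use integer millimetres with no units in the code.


translate([204, 143, 0]) cube([80, 80, 519]);
translate([204, 1329, 0]) cube([80, 80, 519]);
translate([2048, 143, 0]) cube([80, 80, 519]);
translate([2048, 1329, 0]) cube([80, 80, 519]);
translate([284, 143, 254]) cube([1764, 26, 185]);
translate([284, 1383, 254]) cube([1764, 26, 185]);
translate([204, 223, 254]) cube([26, 1106, 185]);
translate([2102, 223, 254]) cube([26, 1106, 185]);
translate([316, 143, 439]) cube([83, 1266, 23]);
translate([431, 143, 439]) cube([83, 1266, 23]);
translate([546, 143, 439]) cube([83, 1266, 23]);
translate([661, 143, 439]) cube([83, 1266, 23]);
translate([776, 143, 439]) cube([83, 1266, 23]);
translate([891, 143, 439]) cube([83, 1266, 23]);
translate([1006, 143, 439]) cube([83, 1266, 23]);
translate([1121, 143, 439]) cube([83, 1266, 23]);
translate([1236, 143, 439]) cube([83, 1266, 23]);
translate([1351, 143, 439]) cube([83, 1266, 23]);
translate([1466, 143, 439]) cube([83, 1266, 23]);
translate([1581, 143, 439]) cube([83, 1266, 23]);
translate([1696, 143, 439]) cube([83, 1266, 23]);
translate([1811, 143, 439]) cube([83, 1266, 23]);
translate([1926, 143, 439]) cube([83, 1266, 23]);


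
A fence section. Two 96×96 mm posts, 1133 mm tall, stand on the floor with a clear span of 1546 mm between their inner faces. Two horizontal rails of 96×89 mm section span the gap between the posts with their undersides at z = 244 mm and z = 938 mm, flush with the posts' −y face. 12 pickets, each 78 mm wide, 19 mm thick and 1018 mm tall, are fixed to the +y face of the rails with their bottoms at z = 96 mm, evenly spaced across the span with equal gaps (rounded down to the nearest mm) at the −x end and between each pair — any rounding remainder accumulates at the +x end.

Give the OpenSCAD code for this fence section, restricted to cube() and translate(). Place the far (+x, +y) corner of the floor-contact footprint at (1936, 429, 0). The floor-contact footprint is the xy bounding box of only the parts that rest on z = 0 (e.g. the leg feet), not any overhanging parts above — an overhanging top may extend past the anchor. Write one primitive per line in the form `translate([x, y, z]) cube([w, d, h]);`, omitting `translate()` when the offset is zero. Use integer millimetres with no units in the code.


translate([198, 333, 0]) cube([96, 96, 1133]);
translate([1840, 333, 0]) cube([96, 96, 1133]);
translate([294, 333, 244]) cube([1546, 96, 89]);
translate([294, 333, 938]) cube([1546, 96, 89]);
translate([340, 429, 96]) cube([78, 19, 1018]);
translate([464, 429, 96]) cube([78, 19, 1018]);
translate([588, 429, 96]) cube([78, 19, 1018]);
translate([712, 429, 96]) cube([78, 19, 1018]);
translate([836, 429, 96]) cube([78, 19, 1018]);
translate([960, 429, 96]) cube([78, 19, 1018]);
translate([1084, 429, 96]) cube([78, 19, 1018]);
translate([1208, 429, 96]) cube([78, 19, 1018]);
translate([1332, 429, 96]) cube([78, 19, 1018]);
translate([1456, 429, 96]) cube([78, 19, 1018]);
translate([1580, 429, 96]) cube([78, 19, 1018]);
translate([1704, 429, 96]) cube([78, 19, 1018]);


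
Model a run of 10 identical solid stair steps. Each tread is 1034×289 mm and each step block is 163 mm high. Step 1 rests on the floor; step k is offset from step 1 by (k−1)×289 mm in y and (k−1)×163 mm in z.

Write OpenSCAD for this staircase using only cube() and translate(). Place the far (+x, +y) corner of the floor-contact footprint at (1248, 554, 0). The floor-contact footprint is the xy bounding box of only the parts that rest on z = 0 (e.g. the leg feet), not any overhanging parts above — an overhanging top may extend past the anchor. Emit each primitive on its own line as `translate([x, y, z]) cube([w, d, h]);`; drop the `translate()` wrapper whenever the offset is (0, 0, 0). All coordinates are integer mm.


translate([214, 265, 0]) cube([1034, 289, 163]);
translate([214, 554, 163]) cube([1034, 289, 163]);
translate([214, 843, 326]) cube([1034, 289, 163]);
translate([214, 1132, 489]) cube([1034, 289, 163]);
translate([214, 1421, 652]) cube([1034, 289, 163]);
translate([214, 1710, 815]) cube([1034, 289, 163]);
translate([214, 1999, 978]) cube([1034, 289, 163]);
translate([214, 2288, 1141]) cube([1034, 289, 163]);
translate([214, 2577, 1304]) cube([1034, 289, 163]);
translate([214, 2866, 1467]) cube([1034, 289, 163]);


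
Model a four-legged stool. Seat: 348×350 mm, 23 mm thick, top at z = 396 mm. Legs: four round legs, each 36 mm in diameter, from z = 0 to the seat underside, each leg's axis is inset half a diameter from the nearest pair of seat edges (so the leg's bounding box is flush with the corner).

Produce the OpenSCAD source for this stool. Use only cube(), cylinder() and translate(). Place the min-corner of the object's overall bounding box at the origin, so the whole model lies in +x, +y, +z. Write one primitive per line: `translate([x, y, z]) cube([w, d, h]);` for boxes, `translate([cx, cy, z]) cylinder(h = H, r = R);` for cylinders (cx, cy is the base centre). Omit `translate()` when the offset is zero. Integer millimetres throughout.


// leg_h = 396 - 23 = 373
translate([0, 0, 373]) cube([348, 350, 23]);
translate([18, 18, 0]) cylinder(h = 373, r = 18);
translate([330, 18, 0]) cylinder(h = 373, r = 18);
translate([18, 332, 0]) cylinder(h = 373, r = 18);
translate([330, 332, 0]) cylinder(h = 373, r = 18);


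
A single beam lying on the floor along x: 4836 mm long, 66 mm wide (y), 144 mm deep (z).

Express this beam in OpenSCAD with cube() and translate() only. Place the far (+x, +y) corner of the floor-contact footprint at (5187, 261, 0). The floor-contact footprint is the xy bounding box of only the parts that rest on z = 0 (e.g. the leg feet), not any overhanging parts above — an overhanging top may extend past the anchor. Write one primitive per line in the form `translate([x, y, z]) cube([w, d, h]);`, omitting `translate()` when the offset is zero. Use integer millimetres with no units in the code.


translate([351, 195, 0]) cube([4836, 66, 144]);


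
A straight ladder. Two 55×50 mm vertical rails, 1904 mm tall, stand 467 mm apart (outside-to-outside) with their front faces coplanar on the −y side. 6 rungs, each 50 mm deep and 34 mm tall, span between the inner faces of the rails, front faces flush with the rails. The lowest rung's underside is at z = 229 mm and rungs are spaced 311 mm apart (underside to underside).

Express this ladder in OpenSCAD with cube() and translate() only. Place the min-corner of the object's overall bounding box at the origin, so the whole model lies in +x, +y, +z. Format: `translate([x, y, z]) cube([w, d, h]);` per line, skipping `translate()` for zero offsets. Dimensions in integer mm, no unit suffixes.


// rung span = 467 - 2*55 = 357
// rung[k] z = 229 + k*311
cube([55, 50, 1904]);
translate([412, 0, 0]) cube([55, 50, 1904]);
translate([55, 0, 229]) cube([357, 50, 34]);
translate([55, 0, 540]) cube([357, 50, 34]);
translate([55, 0, 851]) cube([357, 50, 34]);
translate([55, 0, 1162]) cube([357, 50, 34]);
translate([55, 0, 1473]) cube([357, 50, 34]);
translate([55, 0, 1784]) cube([357, 50, 34]);


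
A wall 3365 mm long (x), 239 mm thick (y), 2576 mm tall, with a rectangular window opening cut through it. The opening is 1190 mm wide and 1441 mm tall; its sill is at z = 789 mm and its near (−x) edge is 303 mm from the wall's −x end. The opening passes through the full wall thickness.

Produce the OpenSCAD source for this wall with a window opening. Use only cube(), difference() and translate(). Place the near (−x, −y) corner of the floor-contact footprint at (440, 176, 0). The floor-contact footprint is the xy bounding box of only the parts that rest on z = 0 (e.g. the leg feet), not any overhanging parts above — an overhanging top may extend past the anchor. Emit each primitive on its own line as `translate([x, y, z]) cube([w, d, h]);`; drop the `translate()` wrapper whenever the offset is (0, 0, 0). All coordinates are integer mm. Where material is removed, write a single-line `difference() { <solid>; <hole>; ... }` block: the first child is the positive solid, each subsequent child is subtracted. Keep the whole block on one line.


difference() { translate([440, 176, 0]) cube([3365, 239, 2576]); translate([743, 176, 789]) cube([1190, 239, 1441]); }


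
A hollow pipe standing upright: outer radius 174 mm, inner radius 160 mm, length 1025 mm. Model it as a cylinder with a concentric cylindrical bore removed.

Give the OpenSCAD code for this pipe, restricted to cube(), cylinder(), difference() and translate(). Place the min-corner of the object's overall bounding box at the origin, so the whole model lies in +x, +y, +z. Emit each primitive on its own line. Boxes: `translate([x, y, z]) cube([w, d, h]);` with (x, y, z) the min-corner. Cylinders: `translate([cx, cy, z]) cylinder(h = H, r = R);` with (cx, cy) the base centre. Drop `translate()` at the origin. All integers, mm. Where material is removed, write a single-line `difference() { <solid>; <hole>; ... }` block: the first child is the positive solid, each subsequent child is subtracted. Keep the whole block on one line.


difference() { translate([174, 174, 0]) cylinder(h = 1025, r = 174); translate([174, 174, 0]) cylinder(h = 1025, r = 160); }


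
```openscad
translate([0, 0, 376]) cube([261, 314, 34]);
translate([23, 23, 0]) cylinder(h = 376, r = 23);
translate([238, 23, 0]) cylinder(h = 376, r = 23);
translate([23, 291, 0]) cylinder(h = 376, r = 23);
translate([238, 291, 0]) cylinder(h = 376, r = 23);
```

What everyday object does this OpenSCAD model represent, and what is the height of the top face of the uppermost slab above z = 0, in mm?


A stool. The seat height is 410 mm.

A 261×314×34 slab at z = 376 on four corner cylinders — a stool. The seat top is 376 + 34 = 410 mm.


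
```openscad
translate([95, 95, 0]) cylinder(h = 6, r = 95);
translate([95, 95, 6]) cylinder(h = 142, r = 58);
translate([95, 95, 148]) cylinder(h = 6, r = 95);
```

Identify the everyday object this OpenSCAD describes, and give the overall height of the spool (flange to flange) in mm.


A spool. The overall height is 154 mm.

Three coaxial cylinders, large–small–large — a spool. Two 6 mm flanges and a 142 mm core give 6 + 142 + 6 = 154 mm.


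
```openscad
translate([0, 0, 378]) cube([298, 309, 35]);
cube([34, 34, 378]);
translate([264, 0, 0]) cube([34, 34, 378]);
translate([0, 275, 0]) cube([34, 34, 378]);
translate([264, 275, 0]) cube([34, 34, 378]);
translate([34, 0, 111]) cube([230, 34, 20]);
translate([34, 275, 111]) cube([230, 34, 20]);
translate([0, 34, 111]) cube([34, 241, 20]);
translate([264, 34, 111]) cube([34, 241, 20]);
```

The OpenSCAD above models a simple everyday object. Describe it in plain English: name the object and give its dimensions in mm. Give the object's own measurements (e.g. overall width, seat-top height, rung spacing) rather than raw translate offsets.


A simple wooden stool: a rectangular seat 298 mm (x) by 309 mm (y), 35 mm thick, top face at z = 413 mm, on four square legs, each 34×34 mm in cross-section. The legs rest on z = 0, each flush with a corner of the seat. Four stretchers, 34 mm wide and 20 mm tall, connect adjacent legs with their undersides at z = 111 mm, each running between the inner faces of the legs it joins and aligned with the legs' outer faces on the other axis.


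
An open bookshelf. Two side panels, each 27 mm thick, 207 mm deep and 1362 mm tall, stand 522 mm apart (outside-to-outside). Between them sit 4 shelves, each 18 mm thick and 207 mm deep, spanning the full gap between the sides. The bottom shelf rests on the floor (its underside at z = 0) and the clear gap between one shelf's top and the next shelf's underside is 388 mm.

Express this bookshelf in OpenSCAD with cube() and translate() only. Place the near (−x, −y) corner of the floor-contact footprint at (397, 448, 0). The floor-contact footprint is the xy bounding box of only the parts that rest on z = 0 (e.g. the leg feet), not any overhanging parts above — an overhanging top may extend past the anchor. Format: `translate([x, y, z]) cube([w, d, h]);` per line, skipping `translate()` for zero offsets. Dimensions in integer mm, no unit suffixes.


translate([397, 448, 0]) cube([27, 207, 1362]);
translate([892, 448, 0]) cube([27, 207, 1362]);
translate([424, 448, 0]) cube([468, 207, 18]);
translate([424, 448, 406]) cube([468, 207, 18]);
translate([424, 448, 812]) cube([468, 207, 18]);
translate([424, 448, 1218]) cube([468, 207, 18]);


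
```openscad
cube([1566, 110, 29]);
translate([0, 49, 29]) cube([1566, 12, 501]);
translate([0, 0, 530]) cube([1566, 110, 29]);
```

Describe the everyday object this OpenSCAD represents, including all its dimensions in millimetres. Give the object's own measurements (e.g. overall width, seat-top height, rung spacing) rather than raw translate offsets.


An I-beam lying along x, 1566 mm long. Overall section height 559 mm. Two flanges 110 mm wide (y) and 29 mm thick, one on the floor and one at the top; a web 12 mm thick runs between them, centred on the flange width.


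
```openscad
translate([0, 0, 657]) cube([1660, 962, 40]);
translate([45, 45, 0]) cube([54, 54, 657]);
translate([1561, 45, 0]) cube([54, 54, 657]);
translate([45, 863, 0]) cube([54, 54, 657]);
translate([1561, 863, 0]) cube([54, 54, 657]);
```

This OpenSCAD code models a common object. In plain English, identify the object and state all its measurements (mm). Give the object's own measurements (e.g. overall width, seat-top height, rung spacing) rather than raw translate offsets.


A table: top 1660 mm (x) × 962 mm (y), 40 mm thick, upper face at z = 697 mm, on four 54×54 mm square legs, each inset 45 mm from the nearest pair of top edges from z = 0 to the bottom of the top.


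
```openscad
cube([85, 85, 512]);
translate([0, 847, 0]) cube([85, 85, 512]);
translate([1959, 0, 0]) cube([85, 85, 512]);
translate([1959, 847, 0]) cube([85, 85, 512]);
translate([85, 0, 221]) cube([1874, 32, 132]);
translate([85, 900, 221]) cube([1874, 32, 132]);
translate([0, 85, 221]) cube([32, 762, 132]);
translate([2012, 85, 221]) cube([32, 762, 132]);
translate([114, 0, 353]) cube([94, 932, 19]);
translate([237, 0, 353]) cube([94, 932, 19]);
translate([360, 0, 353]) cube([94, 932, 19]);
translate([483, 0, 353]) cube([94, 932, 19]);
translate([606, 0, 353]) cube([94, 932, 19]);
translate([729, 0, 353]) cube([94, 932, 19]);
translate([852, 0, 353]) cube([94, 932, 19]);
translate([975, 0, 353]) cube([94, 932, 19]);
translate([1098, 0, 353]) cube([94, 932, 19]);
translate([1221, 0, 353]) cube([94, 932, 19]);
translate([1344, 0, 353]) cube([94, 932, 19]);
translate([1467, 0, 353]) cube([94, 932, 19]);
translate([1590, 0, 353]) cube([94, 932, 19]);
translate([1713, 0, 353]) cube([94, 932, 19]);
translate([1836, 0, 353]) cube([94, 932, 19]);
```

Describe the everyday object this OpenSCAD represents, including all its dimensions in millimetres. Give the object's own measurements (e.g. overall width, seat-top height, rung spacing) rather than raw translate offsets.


A bed frame 2044 mm long (x) by 932 mm wide (y). Four 85×85 mm corner posts, 512 mm tall, at the corners of the footprint. Four rails of 32 mm thickness and 132 mm height run between adjacent posts with their undersides at z = 221 mm, their outer faces flush with the outside of the frame (the two x-running rails run between the posts' inner faces; the two y-running rails run between the posts' inner faces). 15 slats, each 94 mm wide (x) and 19 mm thick, lie across the top of the two x-running rails, running the full 932 mm width of the frame in y; along x they sit between the end posts with a 29 mm gap after the −x posts and between neighbouring slats and before the +x posts.


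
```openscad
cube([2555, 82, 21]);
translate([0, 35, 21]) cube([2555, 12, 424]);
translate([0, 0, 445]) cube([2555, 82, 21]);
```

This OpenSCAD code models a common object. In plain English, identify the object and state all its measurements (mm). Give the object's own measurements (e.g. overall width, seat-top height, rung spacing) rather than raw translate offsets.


An I-beam lying along x, 2555 mm long. Overall section height 466 mm. Two flanges 82 mm wide (y) and 21 mm thick, one on the floor and one at the top; a web 12 mm thick runs between them, centred on the flange width.


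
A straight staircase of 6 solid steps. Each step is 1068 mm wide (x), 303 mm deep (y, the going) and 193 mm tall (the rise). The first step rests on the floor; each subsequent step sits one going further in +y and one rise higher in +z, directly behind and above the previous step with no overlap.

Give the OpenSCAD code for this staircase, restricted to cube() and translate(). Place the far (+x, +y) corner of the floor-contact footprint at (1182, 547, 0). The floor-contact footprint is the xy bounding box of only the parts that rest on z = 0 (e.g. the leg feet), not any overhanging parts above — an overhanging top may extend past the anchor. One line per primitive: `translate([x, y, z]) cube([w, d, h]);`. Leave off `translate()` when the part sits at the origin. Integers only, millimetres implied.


translate([114, 244, 0]) cube([1068, 303, 193]);
translate([114, 547, 193]) cube([1068, 303, 193]);
translate([114, 850, 386]) cube([1068, 303, 193]);
translate([114, 1153, 579]) cube([1068, 303, 193]);
translate([114, 1456, 772]) cube([1068, 303, 193]);
translate([114, 1759, 965]) cube([1068, 303, 193]);


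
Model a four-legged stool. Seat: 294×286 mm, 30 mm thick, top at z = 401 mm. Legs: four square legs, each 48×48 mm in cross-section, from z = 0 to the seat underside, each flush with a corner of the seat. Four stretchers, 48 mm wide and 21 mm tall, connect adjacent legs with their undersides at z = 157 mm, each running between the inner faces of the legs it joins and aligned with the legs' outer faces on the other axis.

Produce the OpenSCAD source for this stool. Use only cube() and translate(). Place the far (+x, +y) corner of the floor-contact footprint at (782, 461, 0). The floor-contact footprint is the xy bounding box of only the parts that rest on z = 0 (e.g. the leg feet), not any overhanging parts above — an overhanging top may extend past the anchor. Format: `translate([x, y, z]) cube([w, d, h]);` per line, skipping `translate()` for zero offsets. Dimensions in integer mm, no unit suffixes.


// leg_h = 401 - 30 = 371
// stretcher span = 294 - 2*48 = 198
translate([488, 175, 371]) cube([294, 286, 30]);
translate([488, 175, 0]) cube([48, 48, 371]);
translate([734, 175, 0]) cube([48, 48, 371]);
translate([488, 413, 0]) cube([48, 48, 371]);
translate([734, 413, 0]) cube([48, 48, 371]);
translate([536, 175, 157]) cube([198, 48, 21]);
translate([536, 413, 157]) cube([198, 48, 21]);
translate([488, 223, 157]) cube([48, 190, 21]);
translate([734, 223, 157]) cube([48, 190, 21]);


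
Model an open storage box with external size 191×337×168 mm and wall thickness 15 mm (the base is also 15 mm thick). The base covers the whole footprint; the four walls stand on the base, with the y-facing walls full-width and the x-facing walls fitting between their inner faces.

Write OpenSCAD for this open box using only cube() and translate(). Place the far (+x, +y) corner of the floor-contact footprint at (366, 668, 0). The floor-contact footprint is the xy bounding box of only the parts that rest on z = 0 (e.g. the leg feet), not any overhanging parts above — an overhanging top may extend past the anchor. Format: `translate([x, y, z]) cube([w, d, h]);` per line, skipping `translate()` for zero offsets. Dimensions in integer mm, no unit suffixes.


translate([175, 331, 0]) cube([191, 337, 15]);
translate([175, 331, 15]) cube([191, 15, 153]);
translate([175, 653, 15]) cube([191, 15, 153]);
translate([175, 346, 15]) cube([15, 307, 153]);
translate([351, 346, 15]) cube([15, 307, 153]);


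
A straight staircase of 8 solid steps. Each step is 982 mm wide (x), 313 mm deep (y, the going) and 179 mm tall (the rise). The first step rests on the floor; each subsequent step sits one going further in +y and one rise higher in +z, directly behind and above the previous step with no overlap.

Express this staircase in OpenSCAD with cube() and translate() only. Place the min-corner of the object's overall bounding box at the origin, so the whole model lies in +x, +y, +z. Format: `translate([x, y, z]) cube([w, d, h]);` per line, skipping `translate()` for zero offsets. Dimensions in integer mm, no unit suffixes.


cube([982, 313, 179]);
translate([0, 313, 179]) cube([982, 313, 179]);
translate([0, 626, 358]) cube([982, 313, 179]);
translate([0, 939, 537]) cube([982, 313, 179]);
translate([0, 1252, 716]) cube([982, 313, 179]);
translate([0, 1565, 895]) cube([982, 313, 179]);
translate([0, 1878, 1074]) cube([982, 313, 179]);
translate([0, 2191, 1253]) cube([982, 313, 179]);


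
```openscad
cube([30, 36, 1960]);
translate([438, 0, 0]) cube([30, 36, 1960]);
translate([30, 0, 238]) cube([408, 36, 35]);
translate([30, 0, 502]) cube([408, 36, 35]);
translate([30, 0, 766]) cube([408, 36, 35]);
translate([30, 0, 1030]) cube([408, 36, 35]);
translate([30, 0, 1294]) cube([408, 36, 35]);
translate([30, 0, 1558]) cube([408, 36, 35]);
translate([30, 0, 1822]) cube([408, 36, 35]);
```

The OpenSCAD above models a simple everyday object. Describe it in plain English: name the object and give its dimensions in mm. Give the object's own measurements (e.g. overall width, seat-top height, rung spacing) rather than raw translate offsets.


A straight ladder. Two 30×36 mm vertical rails, 1960 mm tall, stand 468 mm apart (outside-to-outside) with their front faces coplanar on the −y side. 7 rungs, each 36 mm deep and 35 mm tall, span between the inner faces of the rails, front faces flush with the rails. The lowest rung's underside is at z = 238 mm and rungs are spaced 264 mm apart (underside to underside).


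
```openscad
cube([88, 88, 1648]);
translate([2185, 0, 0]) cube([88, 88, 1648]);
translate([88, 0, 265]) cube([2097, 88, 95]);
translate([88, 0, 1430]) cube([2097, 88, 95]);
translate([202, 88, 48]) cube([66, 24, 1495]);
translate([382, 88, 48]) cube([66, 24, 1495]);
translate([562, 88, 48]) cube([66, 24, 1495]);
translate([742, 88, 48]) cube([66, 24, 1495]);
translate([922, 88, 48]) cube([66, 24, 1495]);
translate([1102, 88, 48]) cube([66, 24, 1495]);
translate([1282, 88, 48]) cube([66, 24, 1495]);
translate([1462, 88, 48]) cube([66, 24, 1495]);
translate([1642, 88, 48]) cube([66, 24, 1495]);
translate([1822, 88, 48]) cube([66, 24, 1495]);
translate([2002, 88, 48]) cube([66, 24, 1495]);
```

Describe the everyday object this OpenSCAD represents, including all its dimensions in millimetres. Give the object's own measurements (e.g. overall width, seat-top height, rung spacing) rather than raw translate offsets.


A fence section. Two 88×88 mm posts, 1648 mm tall, stand on the floor with a clear span of 2097 mm between their inner faces. Two horizontal rails of 88×95 mm section span the gap between the posts with their undersides at z = 265 mm and z = 1430 mm, flush with the posts' −y face. 11 pickets, each 66 mm wide, 24 mm thick and 1495 mm tall, are fixed to the +y face of the rails with their bottoms at z = 48 mm, spaced across the span with a 114 mm gap after the −x post and between neighbouring pickets, with 117 mm left before the +x post.


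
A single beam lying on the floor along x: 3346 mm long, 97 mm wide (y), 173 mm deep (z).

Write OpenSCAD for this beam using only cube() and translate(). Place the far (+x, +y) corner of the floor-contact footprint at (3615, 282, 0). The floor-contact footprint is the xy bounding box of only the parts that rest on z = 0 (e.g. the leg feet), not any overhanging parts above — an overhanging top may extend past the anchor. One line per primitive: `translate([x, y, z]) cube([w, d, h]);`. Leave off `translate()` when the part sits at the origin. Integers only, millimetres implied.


translate([269, 185, 0]) cube([3346, 97, 173]);


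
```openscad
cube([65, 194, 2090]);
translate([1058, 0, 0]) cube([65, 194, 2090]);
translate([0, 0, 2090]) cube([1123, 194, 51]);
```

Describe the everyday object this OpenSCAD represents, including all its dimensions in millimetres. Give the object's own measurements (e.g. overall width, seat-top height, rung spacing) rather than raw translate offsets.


A door frame. The clear opening is 993 mm wide and 2090 mm high. Two 65 mm wide jambs, 194 mm deep, stand either side of the opening from the floor to the top of the opening. A 51 mm thick head sits across the top of both jambs, spanning the full outside width of the frame.


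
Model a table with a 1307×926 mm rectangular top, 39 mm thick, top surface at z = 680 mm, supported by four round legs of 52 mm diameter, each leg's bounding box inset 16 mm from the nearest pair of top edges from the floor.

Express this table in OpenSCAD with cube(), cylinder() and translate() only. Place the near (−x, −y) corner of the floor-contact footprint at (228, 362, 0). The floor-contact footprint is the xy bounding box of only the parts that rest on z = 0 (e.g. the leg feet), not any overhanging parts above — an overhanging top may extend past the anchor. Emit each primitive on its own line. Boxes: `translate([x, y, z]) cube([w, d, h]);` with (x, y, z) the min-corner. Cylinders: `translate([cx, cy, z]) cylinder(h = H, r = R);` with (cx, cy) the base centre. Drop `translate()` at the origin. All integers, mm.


// leg_h = 680 - 39 = 641
translate([212, 346, 641]) cube([1307, 926, 39]);
translate([254, 388, 0]) cylinder(h = 641, r = 26);
translate([1477, 388, 0]) cylinder(h = 641, r = 26);
translate([254, 1230, 0]) cylinder(h = 641, r = 26);
translate([1477, 1230, 0]) cylinder(h = 641, r = 26);


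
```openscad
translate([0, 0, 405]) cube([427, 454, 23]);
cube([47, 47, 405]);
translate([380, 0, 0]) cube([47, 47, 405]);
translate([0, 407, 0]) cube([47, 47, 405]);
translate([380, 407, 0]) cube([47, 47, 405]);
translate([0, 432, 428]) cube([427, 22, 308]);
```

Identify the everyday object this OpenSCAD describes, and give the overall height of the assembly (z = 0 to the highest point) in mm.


A chair. The overall height is 736 mm.

A slab on four corner posts with a tall panel at the back — a chair. The seat slab sits at z = 405 with thickness 23, and the 308 mm backrest starts at the seat top, so the overall height is 405 + 23 + 308 = 736 mm.


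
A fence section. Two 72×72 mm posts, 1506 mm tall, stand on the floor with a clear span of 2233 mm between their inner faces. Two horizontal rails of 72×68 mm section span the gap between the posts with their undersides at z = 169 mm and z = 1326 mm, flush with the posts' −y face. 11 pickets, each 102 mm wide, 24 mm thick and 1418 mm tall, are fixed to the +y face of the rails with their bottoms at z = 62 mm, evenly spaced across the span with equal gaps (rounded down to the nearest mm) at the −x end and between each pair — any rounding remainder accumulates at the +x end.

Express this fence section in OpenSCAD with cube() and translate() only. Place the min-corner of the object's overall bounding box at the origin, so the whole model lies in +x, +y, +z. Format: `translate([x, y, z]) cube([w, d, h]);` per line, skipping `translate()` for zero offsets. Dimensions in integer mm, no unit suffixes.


cube([72, 72, 1506]);
translate([2305, 0, 0]) cube([72, 72, 1506]);
translate([72, 0, 169]) cube([2233, 72, 68]);
translate([72, 0, 1326]) cube([2233, 72, 68]);
translate([164, 72, 62]) cube([102, 24, 1418]);
translate([358, 72, 62]) cube([102, 24, 1418]);
translate([552, 72, 62]) cube([102, 24, 1418]);
translate([746, 72, 62]) cube([102, 24, 1418]);
translate([940, 72, 62]) cube([102, 24, 1418]);
translate([1134, 72, 62]) cube([102, 24, 1418]);
translate([1328, 72, 62]) cube([102, 24, 1418]);
translate([1522, 72, 62]) cube([102, 24, 1418]);
translate([1716, 72, 62]) cube([102, 24, 1418]);
translate([1910, 72, 62]) cube([102, 24, 1418]);
translate([2104, 72, 62]) cube([102, 24, 1418]);


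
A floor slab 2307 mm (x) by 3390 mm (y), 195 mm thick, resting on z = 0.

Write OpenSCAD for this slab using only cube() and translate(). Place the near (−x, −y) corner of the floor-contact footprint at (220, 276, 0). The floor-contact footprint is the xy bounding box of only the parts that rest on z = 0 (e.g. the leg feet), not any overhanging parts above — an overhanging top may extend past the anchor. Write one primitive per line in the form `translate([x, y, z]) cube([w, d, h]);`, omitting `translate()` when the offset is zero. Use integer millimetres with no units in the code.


translate([220, 276, 0]) cube([2307, 3390, 195]);
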